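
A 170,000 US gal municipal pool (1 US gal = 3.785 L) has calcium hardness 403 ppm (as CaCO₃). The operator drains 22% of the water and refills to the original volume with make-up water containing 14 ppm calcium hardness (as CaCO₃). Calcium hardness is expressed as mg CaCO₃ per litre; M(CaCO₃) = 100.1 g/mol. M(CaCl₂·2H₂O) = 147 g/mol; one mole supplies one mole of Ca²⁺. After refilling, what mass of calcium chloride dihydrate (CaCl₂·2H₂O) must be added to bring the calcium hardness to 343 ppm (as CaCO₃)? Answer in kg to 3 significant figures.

24.2 kg

Volume: 170,000 US gal × 3.785 L/gal = 643,450 L.
After draining 22% and refilling: 403 × 0.78 + 14 × 0.22 = 317.42 ppm.
Deficit to target: 343 − 317.42 = 25.58 mg/L.
As CaCO₃: 25.58 mg/L × 643,450 L = 16,460 g; ÷ 100.1 = 164.4 mol Ca²⁺.
Mass: 164.4 × 147 = 24,170 g.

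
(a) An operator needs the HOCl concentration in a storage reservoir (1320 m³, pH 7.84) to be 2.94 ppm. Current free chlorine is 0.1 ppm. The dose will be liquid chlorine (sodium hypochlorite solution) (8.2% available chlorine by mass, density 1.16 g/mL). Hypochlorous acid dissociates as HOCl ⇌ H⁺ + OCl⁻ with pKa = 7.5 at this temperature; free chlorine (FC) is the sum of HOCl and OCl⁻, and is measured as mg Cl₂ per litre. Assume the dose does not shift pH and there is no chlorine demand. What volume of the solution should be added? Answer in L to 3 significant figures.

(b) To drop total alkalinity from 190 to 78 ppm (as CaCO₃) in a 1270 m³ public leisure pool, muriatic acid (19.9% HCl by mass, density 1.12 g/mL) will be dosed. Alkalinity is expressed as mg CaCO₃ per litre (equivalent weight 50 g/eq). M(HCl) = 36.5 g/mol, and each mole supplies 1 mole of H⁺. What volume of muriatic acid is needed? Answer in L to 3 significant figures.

(a) Volume: 1320 m³ = 1,320,000 L.
(a) [OCl⁻]/[HOCl] = 10^(pH − pKa) = 10^(7.84 − 7.5) = 2.188; fraction as HOCl = 1/(1 + 2.188) = 0.3137.
(a) Free chlorine required for 2.94 ppm HOCl: 2.94 / 0.3137 = 9.372 ppm.
(a) FC to add: 9.372 − 0.1 = 9.272 mg/L as Cl₂.
(a) Cl₂ equivalent: 9.272 mg/L × 1,320,000 L = 12,240 g.
(a) Product at 8.2% available Cl: 12,240 / 0.082 = 149,300 g.
(a) Volume: 149,300 g ÷ 1.16 g/mL = 128,700 mL.

(b) Volume: 1270 m³ = 1,270,000 L.
(b) Alkalinity to neutralize: (190 − 78) = 112 mg/L as CaCO₃ × 1,270,000 L = 142,200 g as CaCO₃.
(b) Equivalents of H⁺ required: 142,200 ÷ 50 g/eq = 2845 eq = 2845 mol HCl.
(b) Mass of HCl: 2845 × 36.5 = 103,800 g.
(b) Mass of 19.9% solution: 103,800 / 0.199 = 521,800 g.
(b) Volume: 521,800 g ÷ 1.12 g/mL = 465,900 mL.

(a) 129 L; (b) 466 L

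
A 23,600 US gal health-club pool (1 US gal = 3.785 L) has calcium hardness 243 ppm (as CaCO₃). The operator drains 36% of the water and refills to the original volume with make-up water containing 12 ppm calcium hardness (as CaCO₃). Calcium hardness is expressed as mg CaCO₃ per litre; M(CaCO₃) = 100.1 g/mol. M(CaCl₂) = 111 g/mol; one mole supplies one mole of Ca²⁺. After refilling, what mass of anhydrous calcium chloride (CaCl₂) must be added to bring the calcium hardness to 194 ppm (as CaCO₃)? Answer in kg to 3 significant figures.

Volume: 23,600 US gal × 3.785 L/gal = 89,326 L.
After draining 36% and refilling: 243 × 0.64 + 12 × 0.36 = 159.84 ppm.
Deficit to target: 194 − 159.84 = 34.16 mg/L.
As CaCO₃: 34.16 mg/L × 89,326 L = 3051 g; ÷ 100.1 = 30.48 mol Ca²⁺.
Mass: 30.48 × 111 = 3384 g.

3.38 kg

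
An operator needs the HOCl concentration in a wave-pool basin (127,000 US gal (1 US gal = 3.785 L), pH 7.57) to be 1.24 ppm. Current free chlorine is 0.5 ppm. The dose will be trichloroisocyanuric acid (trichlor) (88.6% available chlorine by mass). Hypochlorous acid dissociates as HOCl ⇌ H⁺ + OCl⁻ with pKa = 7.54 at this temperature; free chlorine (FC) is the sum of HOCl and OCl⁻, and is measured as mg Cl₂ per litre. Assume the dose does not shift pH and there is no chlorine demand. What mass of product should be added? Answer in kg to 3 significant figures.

1.12 kg

Volume: 127,000 US gal × 3.785 L/gal = 480,695 L.
[OCl⁻]/[HOCl] = 10^(pH − pKa) = 10^(7.57 − 7.54) = 1.072; fraction as HOCl = 1/(1 + 1.072) = 0.4827.
Free chlorine required for 1.24 ppm HOCl: 1.24 / 0.4827 = 2.569 ppm.
FC to add: 2.569 − 0.5 = 2.069 mg/L as Cl₂.
Cl₂ equivalent: 2.069 mg/L × 480,695 L = 994.4 g.
Product at 88.6% available Cl: 994.4 / 0.886 = 1122 g.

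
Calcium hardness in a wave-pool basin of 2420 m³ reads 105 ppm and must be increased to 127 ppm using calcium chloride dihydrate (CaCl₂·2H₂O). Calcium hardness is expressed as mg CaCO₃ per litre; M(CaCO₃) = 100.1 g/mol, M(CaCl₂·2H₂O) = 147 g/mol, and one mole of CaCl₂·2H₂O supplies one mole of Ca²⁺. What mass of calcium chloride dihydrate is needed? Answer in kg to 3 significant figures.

Volume: 2420 m³ = 2,420,000 L.
Hardness to add: (127 − 105) = 22 mg/L as CaCO₃ × 2,420,000 L = 53,240 g as CaCO₃.
Moles of Ca²⁺ (1 mol Ca²⁺ ≡ 1 mol CaCO₃): 53,240 / 100.1 g/mol = 531.9 mol.
Mass of CaCl₂·2H₂O: 531.9 × 147 = 78,180 g.

78.2 kg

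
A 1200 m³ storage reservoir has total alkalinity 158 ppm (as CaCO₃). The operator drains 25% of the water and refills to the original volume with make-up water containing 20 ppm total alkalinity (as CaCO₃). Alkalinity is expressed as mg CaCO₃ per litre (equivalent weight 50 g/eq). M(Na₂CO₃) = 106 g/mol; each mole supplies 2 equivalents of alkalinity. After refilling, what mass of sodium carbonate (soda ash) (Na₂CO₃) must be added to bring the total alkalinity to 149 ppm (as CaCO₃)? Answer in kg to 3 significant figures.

32.4 kg

Volume: 1200 m³ = 1,200,000 L.
After draining 25% and refilling: 158 × 0.75 + 20 × 0.25 = 123.5 ppm.
Deficit to target: 149 − 123.5 = 25.5 mg/L.
As CaCO₃: 25.5 mg/L × 1,200,000 L = 30,600 g; ÷ 50 g/eq ÷ 2 = 306 mol Na₂CO₃.
Mass: 306 × 106 = 32,440 g.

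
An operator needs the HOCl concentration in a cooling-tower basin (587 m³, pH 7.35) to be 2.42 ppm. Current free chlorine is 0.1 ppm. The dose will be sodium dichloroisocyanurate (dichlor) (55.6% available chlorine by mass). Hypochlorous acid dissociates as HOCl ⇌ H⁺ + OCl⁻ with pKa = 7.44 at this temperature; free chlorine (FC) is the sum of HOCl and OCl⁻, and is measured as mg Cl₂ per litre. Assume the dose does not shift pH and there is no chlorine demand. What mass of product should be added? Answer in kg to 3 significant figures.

4.53 kg

Volume: 587 m³ = 587,000 L.
[OCl⁻]/[HOCl] = 10^(pH − pKa) = 10^(7.35 − 7.44) = 0.8128; fraction as HOCl = 1/(1 + 0.8128) = 0.5516.
Free chlorine required for 2.42 ppm HOCl: 2.42 / 0.5516 = 4.387 ppm.
FC to add: 4.387 − 0.1 = 4.287 mg/L as Cl₂.
Cl₂ equivalent: 4.287 mg/L × 587,000 L = 2516 g.
Product at 55.6% available Cl: 2516 / 0.556 = 4526 g.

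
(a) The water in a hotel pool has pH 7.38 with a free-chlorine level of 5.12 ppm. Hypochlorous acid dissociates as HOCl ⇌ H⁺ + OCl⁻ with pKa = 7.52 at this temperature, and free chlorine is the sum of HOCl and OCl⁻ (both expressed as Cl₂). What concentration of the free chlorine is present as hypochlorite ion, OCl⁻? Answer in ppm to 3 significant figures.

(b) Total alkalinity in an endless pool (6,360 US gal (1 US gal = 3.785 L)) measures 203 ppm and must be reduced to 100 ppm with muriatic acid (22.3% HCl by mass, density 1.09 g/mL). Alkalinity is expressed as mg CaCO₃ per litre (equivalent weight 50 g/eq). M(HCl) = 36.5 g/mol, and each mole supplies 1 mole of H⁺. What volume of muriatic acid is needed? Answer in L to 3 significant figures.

(a) [OCl⁻]/[HOCl] = 10^(pH − pKa) = 10^(7.38 − 7.52) = 10^-0.14 = 0.7244.
(a) Fraction as HOCl = 1 / (1 + 0.7244) = 0.5799.
(a) OCl⁻ = (1 − 0.5799) × 5.12 ppm = 2.151 ppm.

(b) Volume: 6,360 US gal × 3.785 L/gal = 24,073 L.
(b) Alkalinity to neutralize: (203 − 100) = 103 mg/L as CaCO₃ × 24,073 L = 2479 g as CaCO₃.
(b) Equivalents of H⁺ required: 2479 ÷ 50 g/eq = 49.59 eq = 49.59 mol HCl.
(b) Mass of HCl: 49.59 × 36.5 = 1810 g.
(b) Mass of 22.3% solution: 1810 / 0.223 = 8117 g.
(b) Volume: 8117 g ÷ 1.09 g/mL = 7446 mL.

(a) 2.15 ppm; (b) 7.45 L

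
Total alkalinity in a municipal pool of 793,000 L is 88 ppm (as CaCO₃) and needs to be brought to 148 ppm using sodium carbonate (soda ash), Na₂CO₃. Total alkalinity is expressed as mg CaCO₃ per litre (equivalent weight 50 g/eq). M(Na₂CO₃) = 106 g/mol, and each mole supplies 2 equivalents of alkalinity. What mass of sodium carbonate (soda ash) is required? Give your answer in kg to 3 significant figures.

50.4 kg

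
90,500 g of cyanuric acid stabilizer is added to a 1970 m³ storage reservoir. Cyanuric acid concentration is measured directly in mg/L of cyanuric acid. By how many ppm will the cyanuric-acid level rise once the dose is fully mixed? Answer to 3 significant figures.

Volume: 1970 m³ = 1,970,000 L.
Rise: 90,500 g / 1,970,000 L × 1000 = 45.94 mg/L.

45.9 ppm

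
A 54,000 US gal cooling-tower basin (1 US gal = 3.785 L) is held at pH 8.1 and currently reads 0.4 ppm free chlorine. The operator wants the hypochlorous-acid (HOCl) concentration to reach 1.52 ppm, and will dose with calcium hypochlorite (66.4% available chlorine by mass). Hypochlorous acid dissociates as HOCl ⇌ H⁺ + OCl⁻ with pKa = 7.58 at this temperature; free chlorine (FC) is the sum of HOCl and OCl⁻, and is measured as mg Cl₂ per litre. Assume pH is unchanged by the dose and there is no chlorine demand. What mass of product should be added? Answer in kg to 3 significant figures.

Volume: 54,000 US gal × 3.785 L/gal = 204,390 L.
[OCl⁻]/[HOCl] = 10^(pH − pKa) = 10^(8.1 − 7.58) = 3.311; fraction as HOCl = 1/(1 + 3.311) = 0.2319.
Free chlorine required for 1.52 ppm HOCl: 1.52 / 0.2319 = 6.553 ppm.
FC to add: 6.553 − 0.4 = 6.153 mg/L as Cl₂.
Cl₂ equivalent: 6.153 mg/L × 204,390 L = 1258 g.
Product at 66.4% available Cl: 1258 / 0.664 = 1894 g.

1.89 kg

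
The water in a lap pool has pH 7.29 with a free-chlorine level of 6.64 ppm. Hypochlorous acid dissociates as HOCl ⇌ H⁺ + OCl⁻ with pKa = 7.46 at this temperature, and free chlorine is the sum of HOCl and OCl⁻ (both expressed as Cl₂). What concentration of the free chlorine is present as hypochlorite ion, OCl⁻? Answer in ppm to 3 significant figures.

[OCl⁻]/[HOCl] = 10^(pH − pKa) = 10^(7.29 − 7.46) = 10^-0.17 = 0.6761.
Fraction as HOCl = 1 / (1 + 0.6761) = 0.5966.
OCl⁻ = (1 − 0.5966) × 6.64 ppm = 2.678 ppm.

2.68 ppm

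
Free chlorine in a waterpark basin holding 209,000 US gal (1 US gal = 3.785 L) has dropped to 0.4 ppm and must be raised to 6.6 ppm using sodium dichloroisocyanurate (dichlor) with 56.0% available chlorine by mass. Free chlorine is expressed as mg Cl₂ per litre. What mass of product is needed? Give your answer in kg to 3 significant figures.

Volume: 209,000 US gal × 3.785 L/gal = 791,065 L.
Chlorine deficit: 6.6 − 0.4 = 6.2 ppm = 6.2 mg/L as Cl₂.
Cl₂ equivalent needed: 6.2 mg/L × 791,065 L = 4,905,000 mg = 4905 g.
Product at 56.0% available chlorine: 4905 / 0.56 = 8758 g.

8.76 kg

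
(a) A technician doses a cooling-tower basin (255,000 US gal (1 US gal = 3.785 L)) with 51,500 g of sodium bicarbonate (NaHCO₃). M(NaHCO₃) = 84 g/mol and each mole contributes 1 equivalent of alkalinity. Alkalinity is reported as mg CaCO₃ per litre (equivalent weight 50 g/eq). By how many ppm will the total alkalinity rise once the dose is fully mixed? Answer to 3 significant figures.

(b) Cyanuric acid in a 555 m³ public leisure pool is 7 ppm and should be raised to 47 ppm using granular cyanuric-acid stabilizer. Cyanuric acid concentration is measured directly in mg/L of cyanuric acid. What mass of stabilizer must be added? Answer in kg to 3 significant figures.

(a) 31.8 ppm; (b) 22.2 kg

(a) Volume: 255,000 US gal × 3.785 L/gal = 965,175 L.
(a) Moles of NaHCO₃: 51,500 g ÷ 84 g/mol = 613.1 mol → 613.1 eq of alkalinity.
(a) As CaCO₃: 613.1 eq × 50 g/eq = 30,650 g.
(a) Rise: 30,650 g / 965,175 L × 1000 = 31.76 mg/L.

(b) Volume: 555 m³ = 555,000 L.
(b) CYA to add: (47 − 7) = 40 mg/L × 555,000 L = 22,200 g cyanuric acid.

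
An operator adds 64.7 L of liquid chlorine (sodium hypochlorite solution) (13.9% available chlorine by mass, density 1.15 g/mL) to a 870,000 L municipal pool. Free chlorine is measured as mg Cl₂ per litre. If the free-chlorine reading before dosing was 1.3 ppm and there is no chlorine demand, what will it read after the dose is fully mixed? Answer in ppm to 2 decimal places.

13.19 ppm

Mass of solution: 64.7 L × 1000 mL/L × 1.15 g/mL = 74,400 g.
Available chlorine delivered: 74,400 g × 0.139 = 10,340 g as Cl₂.
Concentration rise: 10,340 g / 870,000 L = 11.89 mg/L = 11.89 ppm.
Final FC: 1.3 + 11.89 = 13.19 ppm.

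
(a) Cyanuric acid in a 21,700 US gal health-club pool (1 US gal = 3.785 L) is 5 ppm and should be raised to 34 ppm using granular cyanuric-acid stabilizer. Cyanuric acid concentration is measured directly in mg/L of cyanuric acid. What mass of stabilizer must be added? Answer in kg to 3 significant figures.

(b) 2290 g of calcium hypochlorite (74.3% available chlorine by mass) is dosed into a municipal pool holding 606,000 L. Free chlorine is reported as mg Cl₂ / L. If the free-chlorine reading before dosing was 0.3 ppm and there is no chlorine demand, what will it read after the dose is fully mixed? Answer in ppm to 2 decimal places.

(a) Volume: 21,700 US gal × 3.785 L/gal = 82,134 L.
(a) CYA to add: (34 − 5) = 29 mg/L × 82,134 L = 2382 g cyanuric acid.

(b) Available chlorine delivered: 2290 g × 0.743 = 1701 g as Cl₂.
(b) Concentration rise: 1701 g / 606,000 L = 2.808 mg/L = 2.81 ppm.
(b) Final FC: 0.3 + 2.81 = 3.11 ppm.

(a) 2.38 kg; (b) 3.11 ppm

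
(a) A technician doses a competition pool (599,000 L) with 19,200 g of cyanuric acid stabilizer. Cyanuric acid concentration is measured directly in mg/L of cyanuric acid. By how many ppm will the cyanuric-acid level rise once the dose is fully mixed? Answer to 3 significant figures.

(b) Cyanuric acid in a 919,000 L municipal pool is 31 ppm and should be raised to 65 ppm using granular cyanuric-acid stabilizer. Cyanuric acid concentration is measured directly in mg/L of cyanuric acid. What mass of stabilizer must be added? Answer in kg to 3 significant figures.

(a) 32.1 ppm; (b) 31.2 kg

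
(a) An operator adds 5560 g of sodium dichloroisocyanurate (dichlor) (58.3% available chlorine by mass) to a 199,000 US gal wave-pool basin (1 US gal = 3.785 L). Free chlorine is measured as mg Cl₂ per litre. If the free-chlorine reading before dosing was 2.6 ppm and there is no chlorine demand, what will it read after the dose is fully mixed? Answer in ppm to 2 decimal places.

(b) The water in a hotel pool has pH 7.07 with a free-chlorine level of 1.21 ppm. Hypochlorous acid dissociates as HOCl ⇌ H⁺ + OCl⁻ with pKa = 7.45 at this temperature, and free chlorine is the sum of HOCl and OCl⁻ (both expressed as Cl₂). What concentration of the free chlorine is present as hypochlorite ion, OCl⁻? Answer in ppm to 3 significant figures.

(a) 6.90 ppm; (b) 0.356 ppm

(a) Volume: 199,000 US gal × 3.785 L/gal = 753,215 L.
(a) Available chlorine delivered: 5560 g × 0.583 = 3241 g as Cl₂.
(a) Concentration rise: 3241 g / 753,215 L = 4.304 mg/L = 4.30 ppm.
(a) Final FC: 2.6 + 4.30 = 6.90 ppm.

(b) [OCl⁻]/[HOCl] = 10^(pH − pKa) = 10^(7.07 − 7.45) = 10^-0.38 = 0.4169.
(b) Fraction as HOCl = 1 / (1 + 0.4169) = 0.7058.
(b) OCl⁻ = (1 − 0.7058) × 1.21 ppm = 0.356 ppm.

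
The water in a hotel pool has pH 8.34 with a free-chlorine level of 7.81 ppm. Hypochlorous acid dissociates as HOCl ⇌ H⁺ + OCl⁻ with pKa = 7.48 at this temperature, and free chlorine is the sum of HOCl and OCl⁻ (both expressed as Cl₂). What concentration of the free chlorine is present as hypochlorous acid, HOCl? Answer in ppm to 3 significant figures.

[OCl⁻]/[HOCl] = 10^(pH − pKa) = 10^(8.34 − 7.48) = 10^0.86 = 7.244.
Fraction as HOCl = 1 / (1 + 7.244) = 0.1213.
HOCl = 0.1213 × 7.81 ppm = 0.9473 ppm.

0.947 ppm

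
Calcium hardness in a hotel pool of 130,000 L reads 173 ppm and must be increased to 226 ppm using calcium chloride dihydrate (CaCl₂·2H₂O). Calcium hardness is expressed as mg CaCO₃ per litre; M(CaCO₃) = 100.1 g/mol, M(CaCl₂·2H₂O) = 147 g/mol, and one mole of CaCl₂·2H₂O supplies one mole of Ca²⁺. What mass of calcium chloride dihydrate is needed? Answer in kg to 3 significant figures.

Hardness to add: (226 − 173) = 53 mg/L as CaCO₃ × 130,000 L = 6890 g as CaCO₃.
Moles of Ca²⁺ (1 mol Ca²⁺ ≡ 1 mol CaCO₃): 6890 / 100.1 g/mol = 68.83 mol.
Mass of CaCl₂·2H₂O: 68.83 × 147 = 10,120 g.

10.1 kg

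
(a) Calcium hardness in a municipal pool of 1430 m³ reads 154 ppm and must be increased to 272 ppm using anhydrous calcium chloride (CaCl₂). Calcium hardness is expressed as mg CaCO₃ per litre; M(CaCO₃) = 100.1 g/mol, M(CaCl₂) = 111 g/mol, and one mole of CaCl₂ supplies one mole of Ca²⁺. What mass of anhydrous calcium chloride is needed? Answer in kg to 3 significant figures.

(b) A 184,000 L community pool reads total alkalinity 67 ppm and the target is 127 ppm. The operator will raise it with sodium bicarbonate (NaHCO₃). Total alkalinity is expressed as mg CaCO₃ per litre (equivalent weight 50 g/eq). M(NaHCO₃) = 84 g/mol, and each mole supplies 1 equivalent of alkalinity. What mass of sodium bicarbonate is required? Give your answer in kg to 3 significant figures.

(a) Volume: 1430 m³ = 1,430,000 L.
(a) Hardness to add: (272 − 154) = 118 mg/L as CaCO₃ × 1,430,000 L = 168,700 g as CaCO₃.
(a) Moles of Ca²⁺ (1 mol Ca²⁺ ≡ 1 mol CaCO₃): 168,700 / 100.1 g/mol = 1686 mol.
(a) Mass of CaCl₂: 1686 × 111 = 187,100 g.

(b) Alkalinity to add: (127 − 67) = 60 mg/L as CaCO₃ × 184,000 L = 11,040 g as CaCO₃.
(b) Equivalents: 11,040 g ÷ 50 g/eq = 220.8 eq.
(b) NaHCO₃ supplies 1 eq per mole → 220.8 mol.
(b) Mass: 220.8 mol × 84 g/mol = 18,550 g.

(a) 187 kg; (b) 18.5 kg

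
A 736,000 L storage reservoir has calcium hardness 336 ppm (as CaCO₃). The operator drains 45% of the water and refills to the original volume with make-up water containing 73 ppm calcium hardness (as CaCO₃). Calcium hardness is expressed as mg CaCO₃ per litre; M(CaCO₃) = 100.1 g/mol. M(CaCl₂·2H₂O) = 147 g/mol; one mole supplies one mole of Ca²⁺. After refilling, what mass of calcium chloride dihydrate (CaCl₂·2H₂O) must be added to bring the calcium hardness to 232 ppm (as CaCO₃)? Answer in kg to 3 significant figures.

After draining 45% and refilling: 336 × 0.55 + 73 × 0.45 = 217.65 ppm.
Deficit to target: 232 − 217.65 = 14.35 mg/L.
As CaCO₃: 14.35 mg/L × 736,000 L = 10,560 g; ÷ 100.1 = 105.5 mol Ca²⁺.
Mass: 105.5 × 147 = 15,510 g.

15.5 kg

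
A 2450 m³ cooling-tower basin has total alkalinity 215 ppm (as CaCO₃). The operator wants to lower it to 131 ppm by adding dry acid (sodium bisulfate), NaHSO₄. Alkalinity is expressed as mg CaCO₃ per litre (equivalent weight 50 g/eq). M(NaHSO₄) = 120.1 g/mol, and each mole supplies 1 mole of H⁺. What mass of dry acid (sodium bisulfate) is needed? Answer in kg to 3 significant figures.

Volume: 2450 m³ = 2,450,000 L.
Alkalinity to neutralize: (215 − 131) = 84 mg/L as CaCO₃ × 2,450,000 L = 205,800 g as CaCO₃.
Equivalents of H⁺ required: 205,800 ÷ 50 g/eq = 4116 eq = 4116 mol NaHSO₄.
Mass of NaHSO₄: 4116 × 120.1 = 494,300 g.

494 kg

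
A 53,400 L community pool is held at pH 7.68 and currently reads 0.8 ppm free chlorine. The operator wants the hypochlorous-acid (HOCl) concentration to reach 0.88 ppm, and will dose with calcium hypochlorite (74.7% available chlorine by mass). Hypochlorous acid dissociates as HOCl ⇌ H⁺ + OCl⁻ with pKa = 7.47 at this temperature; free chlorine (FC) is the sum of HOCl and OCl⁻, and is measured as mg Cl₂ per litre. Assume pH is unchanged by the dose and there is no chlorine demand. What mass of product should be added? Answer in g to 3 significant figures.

[OCl⁻]/[HOCl] = 10^(pH − pKa) = 10^(7.68 − 7.47) = 1.622; fraction as HOCl = 1/(1 + 1.622) = 0.3814.
Free chlorine required for 0.88 ppm HOCl: 0.88 / 0.3814 = 2.307 ppm.
FC to add: 2.307 − 0.8 = 1.507 mg/L as Cl₂.
Cl₂ equivalent: 1.507 mg/L × 53,400 L = 80.48 g.
Product at 74.7% available Cl: 80.48 / 0.747 = 107.7 g.

108 g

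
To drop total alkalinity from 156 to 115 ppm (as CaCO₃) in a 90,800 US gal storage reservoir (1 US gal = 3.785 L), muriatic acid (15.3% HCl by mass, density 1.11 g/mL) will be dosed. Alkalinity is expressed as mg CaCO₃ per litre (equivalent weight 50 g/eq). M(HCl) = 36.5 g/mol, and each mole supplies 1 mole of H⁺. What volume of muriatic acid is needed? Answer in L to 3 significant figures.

Volume: 90,800 US gal × 3.785 L/gal = 343,678 L.
Alkalinity to neutralize: (156 − 115) = 41 mg/L as CaCO₃ × 343,678 L = 14,090 g as CaCO₃.
Equivalents of H⁺ required: 14,090 ÷ 50 g/eq = 281.8 eq = 281.8 mol HCl.
Mass of HCl: 281.8 × 36.5 = 10,290 g.
Mass of 15.3% solution: 10,290 / 0.153 = 67,230 g.
Volume: 67,230 g ÷ 1.11 g/mL = 60,570 mL.

60.6 L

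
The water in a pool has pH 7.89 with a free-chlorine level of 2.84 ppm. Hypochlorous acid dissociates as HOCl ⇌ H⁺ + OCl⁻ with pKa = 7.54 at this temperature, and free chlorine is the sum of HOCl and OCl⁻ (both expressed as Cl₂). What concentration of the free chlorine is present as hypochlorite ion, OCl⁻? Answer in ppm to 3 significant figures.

1.96 ppm

[OCl⁻]/[HOCl] = 10^(pH − pKa) = 10^(7.89 − 7.54) = 10^0.35 = 2.239.
Fraction as HOCl = 1 / (1 + 2.239) = 0.3088.
OCl⁻ = (1 − 0.3088) × 2.84 ppm = 1.963 ppm.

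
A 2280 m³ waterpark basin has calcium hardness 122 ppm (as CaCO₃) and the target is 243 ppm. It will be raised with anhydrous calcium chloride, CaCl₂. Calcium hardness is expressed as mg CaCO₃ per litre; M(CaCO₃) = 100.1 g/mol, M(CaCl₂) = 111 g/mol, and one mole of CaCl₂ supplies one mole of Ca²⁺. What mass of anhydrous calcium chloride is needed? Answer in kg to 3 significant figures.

306 kg

Volume: 2280 m³ = 2,280,000 L.
Hardness to add: (243 − 122) = 121 mg/L as CaCO₃ × 2,280,000 L = 275,900 g as CaCO₃.
Moles of Ca²⁺ (1 mol Ca²⁺ ≡ 1 mol CaCO₃): 275,900 / 100.1 g/mol = 2756 mol.
Mass of CaCl₂: 2756 × 111 = 305,900 g.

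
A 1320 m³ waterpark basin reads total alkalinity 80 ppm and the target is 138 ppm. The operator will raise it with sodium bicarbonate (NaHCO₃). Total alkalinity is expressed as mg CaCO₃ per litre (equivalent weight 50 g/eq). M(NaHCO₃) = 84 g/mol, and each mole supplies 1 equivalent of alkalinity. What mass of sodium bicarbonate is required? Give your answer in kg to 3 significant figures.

Volume: 1320 m³ = 1,320,000 L.
Alkalinity to add: (138 − 80) = 58 mg/L as CaCO₃ × 1,320,000 L = 76,560 g as CaCO₃.
Equivalents: 76,560 g ÷ 50 g/eq = 1531 eq.
NaHCO₃ supplies 1 eq per mole → 1531 mol.
Mass: 1531 mol × 84 g/mol = 128,600 g.

129 kg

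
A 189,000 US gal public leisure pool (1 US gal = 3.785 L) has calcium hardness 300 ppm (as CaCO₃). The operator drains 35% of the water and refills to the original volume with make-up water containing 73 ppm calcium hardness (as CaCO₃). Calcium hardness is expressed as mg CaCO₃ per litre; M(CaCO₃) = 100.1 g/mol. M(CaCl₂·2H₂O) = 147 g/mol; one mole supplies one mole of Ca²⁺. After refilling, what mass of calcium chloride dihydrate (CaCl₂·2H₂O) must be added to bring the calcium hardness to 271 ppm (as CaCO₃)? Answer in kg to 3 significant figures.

Volume: 189,000 US gal × 3.785 L/gal = 715,365 L.
After draining 35% and refilling: 300 × 0.65 + 73 × 0.35 = 220.55 ppm.
Deficit to target: 271 − 220.55 = 50.45 mg/L.
As CaCO₃: 50.45 mg/L × 715,365 L = 36,090 g; ÷ 100.1 = 360.5 mol Ca²⁺.
Mass: 360.5 × 147 = 53,000 g.

53.0 kg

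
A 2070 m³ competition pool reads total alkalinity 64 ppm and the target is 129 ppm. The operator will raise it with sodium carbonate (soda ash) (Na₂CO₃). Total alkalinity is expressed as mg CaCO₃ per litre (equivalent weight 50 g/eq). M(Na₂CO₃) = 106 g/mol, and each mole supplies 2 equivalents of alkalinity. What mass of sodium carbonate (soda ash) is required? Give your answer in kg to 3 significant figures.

Volume: 2070 m³ = 2,070,000 L.
Alkalinity to add: (129 − 64) = 65 mg/L as CaCO₃ × 2,070,000 L = 134,600 g as CaCO₃.
Equivalents: 134,600 g ÷ 50 g/eq = 2691 eq.
Each mole of Na₂CO₃ supplies 2 eq, so 2691 / 2 = 1346 mol.
Mass: 1346 mol × 106 g/mol = 142,600 g.

143 kg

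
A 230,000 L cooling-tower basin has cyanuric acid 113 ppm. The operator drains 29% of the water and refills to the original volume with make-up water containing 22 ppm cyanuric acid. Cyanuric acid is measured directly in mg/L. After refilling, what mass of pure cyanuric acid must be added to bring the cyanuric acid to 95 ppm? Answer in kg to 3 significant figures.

After draining 29% and refilling: 113 × 0.71 + 22 × 0.29 = 86.61 ppm.
Deficit to target: 95 − 86.61 = 8.39 mg/L.
Mass: 8.39 mg/L × 230,000 L = 1930 g cyanuric acid.

1.93 kg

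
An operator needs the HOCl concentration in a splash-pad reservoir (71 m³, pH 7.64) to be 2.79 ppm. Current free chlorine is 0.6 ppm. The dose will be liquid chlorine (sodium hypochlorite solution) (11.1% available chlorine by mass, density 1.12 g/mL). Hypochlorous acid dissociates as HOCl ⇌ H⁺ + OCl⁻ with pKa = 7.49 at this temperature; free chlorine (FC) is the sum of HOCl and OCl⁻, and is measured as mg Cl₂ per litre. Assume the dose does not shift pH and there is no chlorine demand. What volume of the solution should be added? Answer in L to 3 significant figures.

3.50 L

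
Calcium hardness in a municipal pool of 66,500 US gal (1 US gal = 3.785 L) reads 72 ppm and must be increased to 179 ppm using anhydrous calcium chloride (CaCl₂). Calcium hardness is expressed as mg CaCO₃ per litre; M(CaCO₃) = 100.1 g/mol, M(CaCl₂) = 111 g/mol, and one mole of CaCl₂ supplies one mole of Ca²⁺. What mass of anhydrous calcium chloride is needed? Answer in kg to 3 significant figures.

Volume: 66,500 US gal × 3.785 L/gal = 251,702 L.
Hardness to add: (179 − 72) = 107 mg/L as CaCO₃ × 251,702 L = 26,930 g as CaCO₃.
Moles of Ca²⁺ (1 mol Ca²⁺ ≡ 1 mol CaCO₃): 26,930 / 100.1 g/mol = 269.1 mol.
Mass of CaCl₂: 269.1 × 111 = 29,860 g.

29.9 kg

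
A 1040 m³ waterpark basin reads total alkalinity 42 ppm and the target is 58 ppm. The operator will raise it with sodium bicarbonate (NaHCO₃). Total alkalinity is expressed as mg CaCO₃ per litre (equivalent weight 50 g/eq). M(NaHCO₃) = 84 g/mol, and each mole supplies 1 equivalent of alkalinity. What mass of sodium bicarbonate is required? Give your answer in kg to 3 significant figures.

Volume: 1040 m³ = 1,040,000 L.
Alkalinity to add: (58 − 42) = 16 mg/L as CaCO₃ × 1,040,000 L = 16,640 g as CaCO₃.
Equivalents: 16,640 g ÷ 50 g/eq = 332.8 eq.
NaHCO₃ supplies 1 eq per mole → 332.8 mol.
Mass: 332.8 mol × 84 g/mol = 27,960 g.

28.0 kg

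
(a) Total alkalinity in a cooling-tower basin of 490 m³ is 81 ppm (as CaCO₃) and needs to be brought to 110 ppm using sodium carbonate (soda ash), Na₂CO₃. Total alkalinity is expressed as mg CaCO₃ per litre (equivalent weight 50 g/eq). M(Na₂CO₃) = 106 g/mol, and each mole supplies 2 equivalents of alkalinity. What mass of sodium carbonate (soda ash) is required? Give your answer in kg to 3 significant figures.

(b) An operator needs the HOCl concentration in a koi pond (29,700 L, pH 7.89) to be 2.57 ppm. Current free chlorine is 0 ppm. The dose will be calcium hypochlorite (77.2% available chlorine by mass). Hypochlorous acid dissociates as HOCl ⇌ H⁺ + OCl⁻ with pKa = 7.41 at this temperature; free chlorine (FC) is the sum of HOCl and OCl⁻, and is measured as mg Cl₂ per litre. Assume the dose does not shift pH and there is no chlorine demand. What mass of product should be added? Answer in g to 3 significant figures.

(a) 15.1 kg; (b) 397 g

(a) Volume: 490 m³ = 490,000 L.
(a) Alkalinity to add: (110 − 81) = 29 mg/L as CaCO₃ × 490,000 L = 14,210 g as CaCO₃.
(a) Equivalents: 14,210 g ÷ 50 g/eq = 284.2 eq.
(a) Each mole of Na₂CO₃ supplies 2 eq, so 284.2 / 2 = 142.1 mol.
(a) Mass: 142.1 mol × 106 g/mol = 15,060 g.

(b) [OCl⁻]/[HOCl] = 10^(pH − pKa) = 10^(7.89 − 7.41) = 3.02; fraction as HOCl = 1/(1 + 3.02) = 0.2488.
(b) Free chlorine required for 2.57 ppm HOCl: 2.57 / 0.2488 = 10.33 ppm.
(b) FC to add: 10.33 − 0 = 10.33 mg/L as Cl₂.
(b) Cl₂ equivalent: 10.33 mg/L × 29,700 L = 306.8 g.
(b) Product at 77.2% available Cl: 306.8 / 0.772 = 397.5 g.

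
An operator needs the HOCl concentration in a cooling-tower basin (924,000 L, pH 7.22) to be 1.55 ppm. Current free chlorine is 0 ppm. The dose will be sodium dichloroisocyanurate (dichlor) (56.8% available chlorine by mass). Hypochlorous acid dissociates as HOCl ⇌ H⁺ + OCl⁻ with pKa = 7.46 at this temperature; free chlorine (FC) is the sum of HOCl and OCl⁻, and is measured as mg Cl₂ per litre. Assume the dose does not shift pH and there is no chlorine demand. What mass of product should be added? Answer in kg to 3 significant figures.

3.97 kg

[OCl⁻]/[HOCl] = 10^(pH − pKa) = 10^(7.22 − 7.46) = 0.5754; fraction as HOCl = 1/(1 + 0.5754) = 0.6347.
Free chlorine required for 1.55 ppm HOCl: 1.55 / 0.6347 = 2.442 ppm.
FC to add: 2.442 − 0 = 2.442 mg/L as Cl₂.
Cl₂ equivalent: 2.442 mg/L × 924,000 L = 2256 g.
Product at 56.8% available Cl: 2256 / 0.568 = 3972 g.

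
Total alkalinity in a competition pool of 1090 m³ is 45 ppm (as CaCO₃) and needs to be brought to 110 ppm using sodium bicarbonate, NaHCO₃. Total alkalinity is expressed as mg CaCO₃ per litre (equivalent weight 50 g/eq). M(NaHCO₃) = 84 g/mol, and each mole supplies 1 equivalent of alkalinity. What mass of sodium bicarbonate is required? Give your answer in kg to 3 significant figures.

119 kg

Volume: 1090 m³ = 1,090,000 L.
Alkalinity to add: (110 − 45) = 65 mg/L as CaCO₃ × 1,090,000 L = 70,850 g as CaCO₃.
Equivalents: 70,850 g ÷ 50 g/eq = 1417 eq.
NaHCO₃ supplies 1 eq per mole → 1417 mol.
Mass: 1417 mol × 84 g/mol = 119,000 g.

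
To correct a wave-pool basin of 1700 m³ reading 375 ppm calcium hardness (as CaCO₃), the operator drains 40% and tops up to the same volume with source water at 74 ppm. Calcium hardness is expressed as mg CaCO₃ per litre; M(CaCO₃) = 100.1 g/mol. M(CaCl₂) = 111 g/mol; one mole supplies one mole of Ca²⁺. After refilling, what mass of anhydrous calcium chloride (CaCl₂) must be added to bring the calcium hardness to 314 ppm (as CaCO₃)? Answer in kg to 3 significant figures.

112 kg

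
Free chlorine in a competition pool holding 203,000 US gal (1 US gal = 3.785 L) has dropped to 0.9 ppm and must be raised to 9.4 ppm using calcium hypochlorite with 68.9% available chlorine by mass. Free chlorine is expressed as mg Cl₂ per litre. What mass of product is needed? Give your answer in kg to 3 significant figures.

Volume: 203,000 US gal × 3.785 L/gal = 768,355 L.
Chlorine deficit: 9.4 − 0.9 = 8.5 ppm = 8.5 mg/L as Cl₂.
Cl₂ equivalent needed: 8.5 mg/L × 768,355 L = 6,531,000 mg = 6531 g.
Product at 68.9% available chlorine: 6531 / 0.689 = 9479 g.

9.48 kg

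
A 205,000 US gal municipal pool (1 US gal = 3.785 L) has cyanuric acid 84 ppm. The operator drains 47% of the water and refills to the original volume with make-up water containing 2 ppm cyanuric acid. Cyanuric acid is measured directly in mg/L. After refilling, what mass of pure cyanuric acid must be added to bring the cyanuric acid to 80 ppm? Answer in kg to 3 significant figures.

Volume: 205,000 US gal × 3.785 L/gal = 775,925 L.
After draining 47% and refilling: 84 × 0.53 + 2 × 0.47 = 45.46 ppm.
Deficit to target: 80 − 45.46 = 34.54 mg/L.
Mass: 34.54 mg/L × 775,925 L = 26,800 g cyanuric acid.

26.8 kg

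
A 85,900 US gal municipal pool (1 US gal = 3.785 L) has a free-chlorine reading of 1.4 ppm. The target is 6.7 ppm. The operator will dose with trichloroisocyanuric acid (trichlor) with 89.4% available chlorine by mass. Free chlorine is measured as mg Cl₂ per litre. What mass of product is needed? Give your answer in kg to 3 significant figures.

Volume: 85,900 US gal × 3.785 L/gal = 325,132 L.
Chlorine deficit: 6.7 − 1.4 = 5.3 ppm = 5.3 mg/L as Cl₂.
Cl₂ equivalent needed: 5.3 mg/L × 325,132 L = 1,723,000 mg = 1723 g.
Product at 89.4% available chlorine: 1723 / 0.894 = 1928 g.

1.93 kg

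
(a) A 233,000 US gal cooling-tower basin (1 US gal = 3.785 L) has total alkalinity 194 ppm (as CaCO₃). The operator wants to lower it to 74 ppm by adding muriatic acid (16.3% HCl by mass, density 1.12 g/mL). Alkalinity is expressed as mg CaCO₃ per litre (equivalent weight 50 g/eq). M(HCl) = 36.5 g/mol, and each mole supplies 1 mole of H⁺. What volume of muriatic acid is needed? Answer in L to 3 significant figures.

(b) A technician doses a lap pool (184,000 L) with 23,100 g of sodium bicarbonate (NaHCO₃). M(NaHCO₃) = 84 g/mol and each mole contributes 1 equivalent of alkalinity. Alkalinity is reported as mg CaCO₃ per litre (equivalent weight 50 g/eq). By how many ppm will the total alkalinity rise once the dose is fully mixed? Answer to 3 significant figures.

(a) Volume: 233,000 US gal × 3.785 L/gal = 881,905 L.
(a) Alkalinity to neutralize: (194 − 74) = 120 mg/L as CaCO₃ × 881,905 L = 105,800 g as CaCO₃.
(a) Equivalents of H⁺ required: 105,800 ÷ 50 g/eq = 2117 eq = 2117 mol HCl.
(a) Mass of HCl: 2117 × 36.5 = 77,250 g.
(a) Mass of 16.3% solution: 77,250 / 0.163 = 474,000 g.
(a) Volume: 474,000 g ÷ 1.12 g/mL = 423,200 mL.

(b) Moles of NaHCO₃: 23,100 g ÷ 84 g/mol = 275 mol → 275 eq of alkalinity.
(b) As CaCO₃: 275 eq × 50 g/eq = 13,750 g.
(b) Rise: 13,750 g / 184,000 L × 1000 = 74.73 mg/L.

(a) 423 L; (b) 74.7 ppm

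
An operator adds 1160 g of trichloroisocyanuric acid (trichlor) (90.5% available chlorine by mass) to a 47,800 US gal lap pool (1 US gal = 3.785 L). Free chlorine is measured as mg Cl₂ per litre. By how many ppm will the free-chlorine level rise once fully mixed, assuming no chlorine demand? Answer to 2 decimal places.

Volume: 47,800 US gal × 3.785 L/gal = 180,923 L.
Available chlorine delivered: 1160 g × 0.905 = 1050 g as Cl₂.
Concentration rise: 1050 g / 180,923 L = 5.802 mg/L = 5.80 ppm.

5.80 ppm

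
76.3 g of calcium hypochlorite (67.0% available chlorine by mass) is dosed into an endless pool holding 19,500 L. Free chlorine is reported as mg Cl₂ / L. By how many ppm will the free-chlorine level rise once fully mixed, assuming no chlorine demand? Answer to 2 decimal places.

Available chlorine delivered: 76.3 g × 0.67 = 51.12 g as Cl₂.
Concentration rise: 51.12 g / 19,500 L = 2.622 mg/L = 2.62 ppm.

2.62 ppm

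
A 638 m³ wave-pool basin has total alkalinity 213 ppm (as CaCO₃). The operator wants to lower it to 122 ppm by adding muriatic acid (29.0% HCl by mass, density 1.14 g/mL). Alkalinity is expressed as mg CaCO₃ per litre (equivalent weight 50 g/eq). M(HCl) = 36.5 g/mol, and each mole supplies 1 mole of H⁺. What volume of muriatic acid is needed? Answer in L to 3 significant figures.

128 L

Volume: 638 m³ = 638,000 L.
Alkalinity to neutralize: (213 − 122) = 91 mg/L as CaCO₃ × 638,000 L = 58,060 g as CaCO₃.
Equivalents of H⁺ required: 58,060 ÷ 50 g/eq = 1161 eq = 1161 mol HCl.
Mass of HCl: 1161 × 36.5 = 42,380 g.
Mass of 29.0% solution: 42,380 / 0.29 = 146,100 g.
Volume: 146,100 g ÷ 1.14 g/mL = 128,200 mL.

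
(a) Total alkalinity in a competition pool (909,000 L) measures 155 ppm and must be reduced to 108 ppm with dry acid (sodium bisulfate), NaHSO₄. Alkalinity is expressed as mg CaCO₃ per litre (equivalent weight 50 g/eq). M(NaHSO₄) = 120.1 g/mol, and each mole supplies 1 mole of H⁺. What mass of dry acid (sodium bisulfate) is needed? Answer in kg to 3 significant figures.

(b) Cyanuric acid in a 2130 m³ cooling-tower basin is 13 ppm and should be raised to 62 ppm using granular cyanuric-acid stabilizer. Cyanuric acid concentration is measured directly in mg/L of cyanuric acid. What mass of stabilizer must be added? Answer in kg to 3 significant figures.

(a) Alkalinity to neutralize: (155 − 108) = 47 mg/L as CaCO₃ × 909,000 L = 42,720 g as CaCO₃.
(a) Equivalents of H⁺ required: 42,720 ÷ 50 g/eq = 854.5 eq = 854.5 mol NaHSO₄.
(a) Mass of NaHSO₄: 854.5 × 120.1 = 102,600 g.

(b) Volume: 2130 m³ = 2,130,000 L.
(b) CYA to add: (62 − 13) = 49 mg/L × 2,130,000 L = 104,400 g cyanuric acid.

(a) 103 kg; (b) 104 kg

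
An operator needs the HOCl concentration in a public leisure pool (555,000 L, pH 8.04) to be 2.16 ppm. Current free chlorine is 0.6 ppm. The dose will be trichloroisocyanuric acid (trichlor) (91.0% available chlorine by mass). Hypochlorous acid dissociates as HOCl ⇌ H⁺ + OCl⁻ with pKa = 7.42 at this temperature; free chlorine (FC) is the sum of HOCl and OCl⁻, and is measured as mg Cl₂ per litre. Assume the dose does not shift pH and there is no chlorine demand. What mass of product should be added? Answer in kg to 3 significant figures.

6.44 kg

[OCl⁻]/[HOCl] = 10^(pH − pKa) = 10^(8.04 − 7.42) = 4.169; fraction as HOCl = 1/(1 + 4.169) = 0.1935.
Free chlorine required for 2.16 ppm HOCl: 2.16 / 0.1935 = 11.16 ppm.
FC to add: 11.16 − 0.6 = 10.56 mg/L as Cl₂.
Cl₂ equivalent: 10.56 mg/L × 555,000 L = 5863 g.
Product at 91.0% available Cl: 5863 / 0.91 = 6443 g.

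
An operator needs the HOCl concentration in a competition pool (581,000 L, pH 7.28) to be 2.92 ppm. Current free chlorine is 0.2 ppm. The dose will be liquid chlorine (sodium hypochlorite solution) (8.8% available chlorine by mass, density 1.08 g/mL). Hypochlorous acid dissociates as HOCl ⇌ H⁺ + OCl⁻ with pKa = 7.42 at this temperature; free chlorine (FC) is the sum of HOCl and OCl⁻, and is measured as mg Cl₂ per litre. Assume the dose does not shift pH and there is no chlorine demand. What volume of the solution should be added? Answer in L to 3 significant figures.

[OCl⁻]/[HOCl] = 10^(pH − pKa) = 10^(7.28 − 7.42) = 0.7244; fraction as HOCl = 1/(1 + 0.7244) = 0.5799.
Free chlorine required for 2.92 ppm HOCl: 2.92 / 0.5799 = 5.035 ppm.
FC to add: 5.035 − 0.2 = 4.835 mg/L as Cl₂.
Cl₂ equivalent: 4.835 mg/L × 581,000 L = 2809 g.
Product at 8.8% available Cl: 2809 / 0.088 = 31,920 g.
Volume: 31,920 g ÷ 1.08 g/mL = 29,560 mL.

29.6 L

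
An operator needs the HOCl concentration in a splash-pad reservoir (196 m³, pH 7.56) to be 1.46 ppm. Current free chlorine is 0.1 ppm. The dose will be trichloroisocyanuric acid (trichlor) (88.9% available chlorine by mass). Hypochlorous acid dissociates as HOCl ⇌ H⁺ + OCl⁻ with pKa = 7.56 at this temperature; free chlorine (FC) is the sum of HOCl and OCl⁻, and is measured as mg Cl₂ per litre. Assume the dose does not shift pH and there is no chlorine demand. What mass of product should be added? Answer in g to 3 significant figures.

Volume: 196 m³ = 196,000 L.
[OCl⁻]/[HOCl] = 10^(pH − pKa) = 10^(7.56 − 7.56) = 1; fraction as HOCl = 1/(1 + 1) = 0.5.
Free chlorine required for 1.46 ppm HOCl: 1.46 / 0.5 = 2.92 ppm.
FC to add: 2.92 − 0.1 = 2.82 mg/L as Cl₂.
Cl₂ equivalent: 2.82 mg/L × 196,000 L = 552.7 g.
Product at 88.9% available Cl: 552.7 / 0.889 = 621.7 g.

622 g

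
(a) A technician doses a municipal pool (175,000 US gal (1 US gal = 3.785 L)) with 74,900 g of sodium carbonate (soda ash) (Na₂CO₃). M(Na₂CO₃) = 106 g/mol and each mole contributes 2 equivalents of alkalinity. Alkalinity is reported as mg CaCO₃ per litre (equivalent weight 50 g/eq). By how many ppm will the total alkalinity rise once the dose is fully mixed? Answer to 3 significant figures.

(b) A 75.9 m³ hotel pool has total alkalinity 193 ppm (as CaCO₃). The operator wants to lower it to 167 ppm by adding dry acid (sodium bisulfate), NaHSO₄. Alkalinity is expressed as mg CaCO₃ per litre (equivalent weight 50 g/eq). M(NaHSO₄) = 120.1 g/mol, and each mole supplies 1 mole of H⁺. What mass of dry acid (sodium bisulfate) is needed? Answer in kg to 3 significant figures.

(a) 107 ppm; (b) 4.74 kg

(a) Volume: 175,000 US gal × 3.785 L/gal = 662,375 L.
(a) Moles of Na₂CO₃: 74,900 g ÷ 106 g/mol = 706.6 mol → 1413 eq of alkalinity.
(a) As CaCO₃: 1413 eq × 50 g/eq = 70,660 g.
(a) Rise: 70,660 g / 662,375 L × 1000 = 106.7 mg/L.

(b) Volume: 75.9 m³ = 75,900 L.
(b) Alkalinity to neutralize: (193 − 167) = 26 mg/L as CaCO₃ × 75,900 L = 1973 g as CaCO₃.
(b) Equivalents of H⁺ required: 1973 ÷ 50 g/eq = 39.47 eq = 39.47 mol NaHSO₄.
(b) Mass of NaHSO₄: 39.47 × 120.1 = 4740 g.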